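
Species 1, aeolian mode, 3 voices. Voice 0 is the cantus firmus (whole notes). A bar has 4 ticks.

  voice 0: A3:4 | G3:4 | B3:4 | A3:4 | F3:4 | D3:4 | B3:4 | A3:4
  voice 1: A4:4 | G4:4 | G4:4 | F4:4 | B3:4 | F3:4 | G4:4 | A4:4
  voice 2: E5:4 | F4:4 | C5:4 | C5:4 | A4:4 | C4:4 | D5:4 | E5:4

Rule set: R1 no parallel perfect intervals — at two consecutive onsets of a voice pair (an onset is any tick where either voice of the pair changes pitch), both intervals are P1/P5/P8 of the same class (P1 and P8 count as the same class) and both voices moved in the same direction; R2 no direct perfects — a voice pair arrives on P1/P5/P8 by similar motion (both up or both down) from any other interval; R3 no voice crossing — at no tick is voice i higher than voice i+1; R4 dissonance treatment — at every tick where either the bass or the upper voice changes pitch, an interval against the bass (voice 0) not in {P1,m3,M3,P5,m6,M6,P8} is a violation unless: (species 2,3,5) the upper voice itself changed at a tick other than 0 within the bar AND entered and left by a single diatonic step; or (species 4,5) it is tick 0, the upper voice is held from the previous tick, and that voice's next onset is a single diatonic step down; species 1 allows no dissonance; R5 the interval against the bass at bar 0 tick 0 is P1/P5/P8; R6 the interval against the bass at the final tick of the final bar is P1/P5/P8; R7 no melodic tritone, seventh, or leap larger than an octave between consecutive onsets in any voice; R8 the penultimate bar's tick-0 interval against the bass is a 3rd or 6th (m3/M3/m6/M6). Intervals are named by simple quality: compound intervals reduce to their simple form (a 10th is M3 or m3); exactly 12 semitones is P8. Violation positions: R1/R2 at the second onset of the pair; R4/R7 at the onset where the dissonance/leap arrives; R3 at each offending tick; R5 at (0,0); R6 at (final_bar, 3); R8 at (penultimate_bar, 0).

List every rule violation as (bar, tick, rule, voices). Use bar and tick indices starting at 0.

(1, 0, R1, (0, 1))
(1, 0, R3, (1, 2))
(1, 0, R4, (0, 2))
(1, 0, R7, (2,))
(1, 1, R3, (1, 2))
(1, 2, R3, (1, 2))
(1, 3, R3, (1, 2))
(2, 0, R4, (0, 2))
(4, 0, R4, (0, 1))
(4, 0, R7, (1,))
(5, 0, R2, (1, 2))
(5, 0, R4, (0, 2))
(5, 0, R7, (1,))
(6, 0, R1, (1, 2))
(6, 0, R7, (1,))
(6, 0, R7, (2,))
(7, 0, R1, (1, 2))

bar 0: v0=A3 v1=A4 v2=E5 downbeat P5
bar 1: v0=G3 v1=G4 v2=F4 downbeat m7
bar 2: v0=B3 v1=G4 v2=C5 downbeat m2
bar 3: v0=A3 v1=F4 v2=C5 downbeat m3
bar 4: v0=F3 v1=B3 v2=A4 downbeat M3
bar 5: v0=D3 v1=F3 v2=C4 downbeat m7
bar 6: v0=B3 v1=G4 v2=D5 downbeat m3
bar 7: v0=A3 v1=A4 v2=E5 downbeat P5
  -> R1 @ bar 1 tick 0 v(0, 1): A3/A4 P8 -> G3/G4 P8 similar
  -> R3 @ bar 1 tick 0 v(1, 2): G4 above F4
  -> R4 @ bar 1 tick 0 v(0, 2): G3/F4 m7 untreated
  -> R7 @ bar 1 tick 0 v(2,): E5->F4 leap 11st
  -> R3 @ bar 1 tick 1 v(1, 2): G4 above F4
  -> R3 @ bar 1 tick 2 v(1, 2): G4 above F4
  -> R3 @ bar 1 tick 3 v(1, 2): G4 above F4
  -> R4 @ bar 2 tick 0 v(0, 2): B3/C5 m2 untreated
  -> R4 @ bar 4 tick 0 v(0, 1): F3/B3 TT untreated
  -> R7 @ bar 4 tick 0 v(1,): F4->B3 leap 6st
  -> R2 @ bar 5 tick 0 v(1, 2): B3/A4 m7 -> F3/C4 P5 similar
  -> R4 @ bar 5 tick 0 v(0, 2): D3/C4 m7 untreated
  -> R7 @ bar 5 tick 0 v(1,): B3->F3 leap 6st
  -> R1 @ bar 6 tick 0 v(1, 2): F3/C4 P5 -> G4/D5 P5 similar
  -> R7 @ bar 6 tick 0 v(1,): F3->G4 leap 14st
  -> R7 @ bar 6 tick 0 v(2,): C4->D5 leap 14st
  -> R1 @ bar 7 tick 0 v(1, 2): G4/D5 P5 -> A4/E5 P5 similar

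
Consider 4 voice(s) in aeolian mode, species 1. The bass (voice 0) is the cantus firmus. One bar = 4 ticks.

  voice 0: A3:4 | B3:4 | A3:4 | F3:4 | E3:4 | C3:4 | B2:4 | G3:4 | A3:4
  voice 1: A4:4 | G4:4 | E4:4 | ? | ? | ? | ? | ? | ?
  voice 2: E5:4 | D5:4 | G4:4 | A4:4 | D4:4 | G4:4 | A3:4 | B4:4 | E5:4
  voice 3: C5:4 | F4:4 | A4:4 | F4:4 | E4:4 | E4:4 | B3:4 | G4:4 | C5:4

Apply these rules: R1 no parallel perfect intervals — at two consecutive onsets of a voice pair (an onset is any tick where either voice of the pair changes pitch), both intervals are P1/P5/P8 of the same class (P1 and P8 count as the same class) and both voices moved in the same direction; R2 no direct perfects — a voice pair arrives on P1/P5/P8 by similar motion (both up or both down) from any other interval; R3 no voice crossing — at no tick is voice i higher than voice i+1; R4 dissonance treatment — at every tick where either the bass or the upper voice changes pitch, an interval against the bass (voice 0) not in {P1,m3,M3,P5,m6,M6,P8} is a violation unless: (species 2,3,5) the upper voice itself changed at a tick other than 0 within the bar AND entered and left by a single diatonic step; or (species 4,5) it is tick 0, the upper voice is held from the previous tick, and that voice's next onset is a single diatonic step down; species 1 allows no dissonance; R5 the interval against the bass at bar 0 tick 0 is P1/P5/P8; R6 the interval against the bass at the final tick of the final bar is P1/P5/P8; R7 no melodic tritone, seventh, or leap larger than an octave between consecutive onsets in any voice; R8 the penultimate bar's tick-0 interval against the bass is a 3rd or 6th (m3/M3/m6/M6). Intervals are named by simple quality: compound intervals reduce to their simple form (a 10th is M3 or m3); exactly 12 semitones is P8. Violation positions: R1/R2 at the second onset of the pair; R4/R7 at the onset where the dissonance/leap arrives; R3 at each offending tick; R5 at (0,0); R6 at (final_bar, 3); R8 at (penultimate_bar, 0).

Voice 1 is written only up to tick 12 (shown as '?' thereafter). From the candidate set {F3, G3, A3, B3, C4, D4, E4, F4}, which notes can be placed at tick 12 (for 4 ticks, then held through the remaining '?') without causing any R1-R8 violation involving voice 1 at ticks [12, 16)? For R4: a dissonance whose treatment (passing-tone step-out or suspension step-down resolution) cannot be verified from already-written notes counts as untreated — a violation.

F3: violates R2,R7
G3: violates R4
A3: legal
B3: violates R4
C4: violates R1
D4: legal
E4: violates R4
F4: legal

{A3, D4, F4}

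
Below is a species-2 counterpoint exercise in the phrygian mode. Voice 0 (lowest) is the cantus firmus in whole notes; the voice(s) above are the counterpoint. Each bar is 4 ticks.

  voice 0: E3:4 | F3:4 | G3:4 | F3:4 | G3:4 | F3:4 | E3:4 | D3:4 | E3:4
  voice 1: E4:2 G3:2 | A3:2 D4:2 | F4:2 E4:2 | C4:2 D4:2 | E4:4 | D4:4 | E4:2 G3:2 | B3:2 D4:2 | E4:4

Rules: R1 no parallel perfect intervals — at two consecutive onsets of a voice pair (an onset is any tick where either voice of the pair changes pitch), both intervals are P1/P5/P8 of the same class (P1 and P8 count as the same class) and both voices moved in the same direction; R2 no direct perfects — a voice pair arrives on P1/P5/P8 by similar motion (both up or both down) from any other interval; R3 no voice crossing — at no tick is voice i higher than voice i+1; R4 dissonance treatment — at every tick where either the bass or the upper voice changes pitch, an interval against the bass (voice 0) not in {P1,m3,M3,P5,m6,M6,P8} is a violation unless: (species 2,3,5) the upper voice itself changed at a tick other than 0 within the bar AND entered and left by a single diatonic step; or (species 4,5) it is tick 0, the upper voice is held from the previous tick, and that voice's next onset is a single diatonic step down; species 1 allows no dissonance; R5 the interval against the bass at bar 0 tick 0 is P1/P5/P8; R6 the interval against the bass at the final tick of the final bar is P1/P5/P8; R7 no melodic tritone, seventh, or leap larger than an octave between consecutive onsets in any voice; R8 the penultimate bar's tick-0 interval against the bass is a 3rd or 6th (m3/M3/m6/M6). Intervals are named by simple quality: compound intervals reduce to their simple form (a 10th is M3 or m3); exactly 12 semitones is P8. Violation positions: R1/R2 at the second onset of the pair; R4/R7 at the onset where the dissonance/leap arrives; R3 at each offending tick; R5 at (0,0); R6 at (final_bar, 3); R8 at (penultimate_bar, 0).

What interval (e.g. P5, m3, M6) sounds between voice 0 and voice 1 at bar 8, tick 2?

P8

voice 0=E3 voice 1=E4 -> P8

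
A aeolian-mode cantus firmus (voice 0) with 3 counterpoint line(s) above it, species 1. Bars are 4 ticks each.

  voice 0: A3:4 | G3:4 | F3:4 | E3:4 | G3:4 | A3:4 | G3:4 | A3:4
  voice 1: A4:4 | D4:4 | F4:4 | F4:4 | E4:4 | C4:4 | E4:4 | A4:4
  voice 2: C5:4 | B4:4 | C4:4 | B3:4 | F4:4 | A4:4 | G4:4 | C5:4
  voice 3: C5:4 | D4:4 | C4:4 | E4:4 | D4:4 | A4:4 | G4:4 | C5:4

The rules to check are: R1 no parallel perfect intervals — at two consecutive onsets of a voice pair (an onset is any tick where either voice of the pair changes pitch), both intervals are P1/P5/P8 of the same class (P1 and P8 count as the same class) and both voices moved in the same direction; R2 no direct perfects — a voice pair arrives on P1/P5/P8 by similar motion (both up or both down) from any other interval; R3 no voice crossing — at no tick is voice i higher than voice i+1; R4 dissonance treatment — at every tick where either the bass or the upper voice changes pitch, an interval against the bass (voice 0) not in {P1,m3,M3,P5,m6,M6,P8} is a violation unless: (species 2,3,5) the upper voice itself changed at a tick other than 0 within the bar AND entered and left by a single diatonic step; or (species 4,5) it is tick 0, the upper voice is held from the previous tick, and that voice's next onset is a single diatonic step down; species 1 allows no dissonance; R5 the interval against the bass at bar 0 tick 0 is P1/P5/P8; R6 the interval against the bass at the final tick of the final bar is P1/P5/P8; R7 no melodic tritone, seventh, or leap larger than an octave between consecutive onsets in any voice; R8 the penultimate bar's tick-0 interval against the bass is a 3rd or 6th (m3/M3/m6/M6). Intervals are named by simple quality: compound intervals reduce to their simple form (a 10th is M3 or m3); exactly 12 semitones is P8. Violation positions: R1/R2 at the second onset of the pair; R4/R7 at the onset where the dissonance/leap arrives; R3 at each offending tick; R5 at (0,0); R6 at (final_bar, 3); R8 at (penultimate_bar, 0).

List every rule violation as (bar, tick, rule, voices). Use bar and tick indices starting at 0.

(0, 0, R5, (0, 2))
(0, 0, R5, (0, 3))
(1, 0, R2, (0, 1))
(1, 0, R2, (0, 3))
(1, 0, R2, (1, 3))
(1, 0, R3, (2, 3))
(1, 0, R7, (3,))
(1, 1, R3, (2, 3))
(1, 2, R3, (2, 3))
(1, 3, R3, (2, 3))
(2, 0, R1, (0, 3))
(2, 0, R2, (0, 2))
(2, 0, R2, (2, 3))
(2, 0, R3, (1, 2))
(2, 0, R7, (2,))
(2, 1, R3, (1, 2))
(2, 2, R3, (1, 2))
(2, 3, R3, (1, 2))
(3, 0, R1, (0, 2))
(3, 0, R3, (1, 2))
(3, 0, R4, (0, 1))
(3, 1, R3, (1, 2))
(3, 2, R3, (1, 2))
(3, 3, R3, (1, 2))
(4, 0, R3, (2, 3))
(4, 0, R4, (0, 2))
(4, 0, R7, (2,))
(4, 1, R3, (2, 3))
(4, 2, R3, (2, 3))
(4, 3, R3, (2, 3))
(5, 0, R2, (0, 2))
(5, 0, R2, (0, 3))
(5, 0, R2, (2, 3))
(6, 0, R1, (0, 2))
(6, 0, R1, (0, 3))
(6, 0, R1, (2, 3))
(6, 0, R8, (0, 2))
(6, 0, R8, (0, 3))
(7, 0, R1, (2, 3))
(7, 0, R2, (0, 1))
(7, 3, R6, (0, 2))
(7, 3, R6, (0, 3))

bar 0: v0=A3 v1=A4 v2=C5 v3=C5 downbeat m3
bar 1: v0=G3 v1=D4 v2=B4 v3=D4 downbeat P5
bar 2: v0=F3 v1=F4 v2=C4 v3=C4 downbeat P5
bar 3: v0=E3 v1=F4 v2=B3 v3=E4 downbeat P8
bar 4: v0=G3 v1=E4 v2=F4 v3=D4 downbeat P5
bar 5: v0=A3 v1=C4 v2=A4 v3=A4 downbeat P8
bar 6: v0=G3 v1=E4 v2=G4 v3=G4 downbeat P8
bar 7: v0=A3 v1=A4 v2=C5 v3=C5 downbeat m3
  -> R5 @ bar 0 tick 0 v(0, 2): opens on m3
  -> R5 @ bar 0 tick 0 v(0, 3): opens on m3
  -> R2 @ bar 1 tick 0 v(0, 1): A3/A4 P8 -> G3/D4 P5 similar
  -> R2 @ bar 1 tick 0 v(0, 3): A3/C5 m3 -> G3/D4 P5 similar
  -> R2 @ bar 1 tick 0 v(1, 3): A4/C5 m3 -> D4/D4 P1 similar
  -> R3 @ bar 1 tick 0 v(2, 3): B4 above D4
  -> R7 @ bar 1 tick 0 v(3,): C5->D4 leap 10st
  -> R3 @ bar 1 tick 1 v(2, 3): B4 above D4
  -> R3 @ bar 1 tick 2 v(2, 3): B4 above D4
  -> R3 @ bar 1 tick 3 v(2, 3): B4 above D4
  -> R1 @ bar 2 tick 0 v(0, 3): G3/D4 P5 -> F3/C4 P5 similar
  -> R2 @ bar 2 tick 0 v(0, 2): G3/B4 M3 -> F3/C4 P5 similar
  -> R2 @ bar 2 tick 0 v(2, 3): B4/D4 M6 -> C4/C4 P1 similar
  -> R3 @ bar 2 tick 0 v(1, 2): F4 above C4
  -> R7 @ bar 2 tick 0 v(2,): B4->C4 leap 11st
  -> R3 @ bar 2 tick 1 v(1, 2): F4 above C4
  -> R3 @ bar 2 tick 2 v(1, 2): F4 above C4
  -> R3 @ bar 2 tick 3 v(1, 2): F4 above C4
  -> R1 @ bar 3 tick 0 v(0, 2): F3/C4 P5 -> E3/B3 P5 similar
  -> R3 @ bar 3 tick 0 v(1, 2): F4 above B3
  -> R4 @ bar 3 tick 0 v(0, 1): E3/F4 m2 untreated
  -> R3 @ bar 3 tick 1 v(1, 2): F4 above B3
  -> R3 @ bar 3 tick 2 v(1, 2): F4 above B3
  -> R3 @ bar 3 tick 3 v(1, 2): F4 above B3
  -> R3 @ bar 4 tick 0 v(2, 3): F4 above D4
  -> R4 @ bar 4 tick 0 v(0, 2): G3/F4 m7 untreated
  -> R7 @ bar 4 tick 0 v(2,): B3->F4 leap 6st
  -> R3 @ bar 4 tick 1 v(2, 3): F4 above D4
  -> R3 @ bar 4 tick 2 v(2, 3): F4 above D4
  -> R3 @ bar 4 tick 3 v(2, 3): F4 above D4
  -> R2 @ bar 5 tick 0 v(0, 2): G3/F4 m7 -> A3/A4 P8 similar
  -> R2 @ bar 5 tick 0 v(0, 3): G3/D4 P5 -> A3/A4 P8 similar
  -> R2 @ bar 5 tick 0 v(2, 3): F4/D4 m3 -> A4/A4 P1 similar
  -> R1 @ bar 6 tick 0 v(0, 2): A3/A4 P8 -> G3/G4 P8 similar
  -> R1 @ bar 6 tick 0 v(0, 3): A3/A4 P8 -> G3/G4 P8 similar
  -> R1 @ bar 6 tick 0 v(2, 3): A4/A4 P1 -> G4/G4 P1 similar
  -> R8 @ bar 6 tick 0 v(0, 2): penult P8 not 3rd/6th
  -> R8 @ bar 6 tick 0 v(0, 3): penult P8 not 3rd/6th
  -> R1 @ bar 7 tick 0 v(2, 3): G4/G4 P1 -> C5/C5 P1 similar
  -> R2 @ bar 7 tick 0 v(0, 1): G3/E4 M6 -> A3/A4 P8 similar
  -> R6 @ bar 7 tick 3 v(0, 2): closes on m3
  -> R6 @ bar 7 tick 3 v(0, 3): closes on m3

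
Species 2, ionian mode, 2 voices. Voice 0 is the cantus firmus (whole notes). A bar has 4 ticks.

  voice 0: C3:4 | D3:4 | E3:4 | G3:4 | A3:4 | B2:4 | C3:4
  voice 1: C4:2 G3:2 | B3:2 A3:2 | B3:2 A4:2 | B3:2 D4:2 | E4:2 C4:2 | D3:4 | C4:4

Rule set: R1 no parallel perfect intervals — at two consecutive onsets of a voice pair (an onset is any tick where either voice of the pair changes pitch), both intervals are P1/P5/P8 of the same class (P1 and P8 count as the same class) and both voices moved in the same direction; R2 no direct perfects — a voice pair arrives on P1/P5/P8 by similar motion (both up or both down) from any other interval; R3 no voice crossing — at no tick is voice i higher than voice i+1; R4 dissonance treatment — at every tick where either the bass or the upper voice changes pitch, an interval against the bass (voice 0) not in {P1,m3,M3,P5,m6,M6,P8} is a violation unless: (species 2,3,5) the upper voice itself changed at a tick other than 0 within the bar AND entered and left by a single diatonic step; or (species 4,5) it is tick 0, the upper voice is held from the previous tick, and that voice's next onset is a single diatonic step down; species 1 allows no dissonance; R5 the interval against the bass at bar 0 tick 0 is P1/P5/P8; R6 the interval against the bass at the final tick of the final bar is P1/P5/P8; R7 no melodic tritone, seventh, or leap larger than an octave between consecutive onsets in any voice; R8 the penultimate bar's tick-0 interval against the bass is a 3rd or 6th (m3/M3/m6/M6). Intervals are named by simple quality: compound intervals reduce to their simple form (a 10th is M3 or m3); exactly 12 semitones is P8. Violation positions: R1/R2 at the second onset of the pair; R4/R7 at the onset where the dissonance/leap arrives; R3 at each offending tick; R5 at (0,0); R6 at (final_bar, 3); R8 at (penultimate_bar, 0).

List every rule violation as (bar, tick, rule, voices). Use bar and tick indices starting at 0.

(2, 0, R1, (0, 1))
(2, 2, R4, (0, 1))
(2, 2, R7, (1,))
(3, 0, R7, (1,))
(4, 0, R1, (0, 1))
(5, 0, R7, (0,))
(5, 0, R7, (1,))
(6, 0, R2, (0, 1))
(6, 0, R7, (1,))

bar 0: v0=C3 v1=C4 downbeat P8
bar 1: v0=D3 v1=B3 downbeat M6
bar 2: v0=E3 v1=B3 downbeat P5
bar 3: v0=G3 v1=B3 downbeat M3
bar 4: v0=A3 v1=E4 downbeat P5
bar 5: v0=B2 v1=D3 downbeat m3
bar 6: v0=C3 v1=C4 downbeat P8
  -> R1 @ bar 2 tick 0 v(0, 1): D3/A3 P5 -> E3/B3 P5 similar
  -> R4 @ bar 2 tick 2 v(0, 1): E3/A4 P4 untreated
  -> R7 @ bar 2 tick 2 v(1,): B3->A4 leap 10st
  -> R7 @ bar 3 tick 0 v(1,): A4->B3 leap 10st
  -> R1 @ bar 4 tick 0 v(0, 1): G3/D4 P5 -> A3/E4 P5 similar
  -> R7 @ bar 5 tick 0 v(0,): A3->B2 leap 10st
  -> R7 @ bar 5 tick 0 v(1,): C4->D3 leap 10st
  -> R2 @ bar 6 tick 0 v(0, 1): B2/D3 m3 -> C3/C4 P8 similar
  -> R7 @ bar 6 tick 0 v(1,): D3->C4 leap 10st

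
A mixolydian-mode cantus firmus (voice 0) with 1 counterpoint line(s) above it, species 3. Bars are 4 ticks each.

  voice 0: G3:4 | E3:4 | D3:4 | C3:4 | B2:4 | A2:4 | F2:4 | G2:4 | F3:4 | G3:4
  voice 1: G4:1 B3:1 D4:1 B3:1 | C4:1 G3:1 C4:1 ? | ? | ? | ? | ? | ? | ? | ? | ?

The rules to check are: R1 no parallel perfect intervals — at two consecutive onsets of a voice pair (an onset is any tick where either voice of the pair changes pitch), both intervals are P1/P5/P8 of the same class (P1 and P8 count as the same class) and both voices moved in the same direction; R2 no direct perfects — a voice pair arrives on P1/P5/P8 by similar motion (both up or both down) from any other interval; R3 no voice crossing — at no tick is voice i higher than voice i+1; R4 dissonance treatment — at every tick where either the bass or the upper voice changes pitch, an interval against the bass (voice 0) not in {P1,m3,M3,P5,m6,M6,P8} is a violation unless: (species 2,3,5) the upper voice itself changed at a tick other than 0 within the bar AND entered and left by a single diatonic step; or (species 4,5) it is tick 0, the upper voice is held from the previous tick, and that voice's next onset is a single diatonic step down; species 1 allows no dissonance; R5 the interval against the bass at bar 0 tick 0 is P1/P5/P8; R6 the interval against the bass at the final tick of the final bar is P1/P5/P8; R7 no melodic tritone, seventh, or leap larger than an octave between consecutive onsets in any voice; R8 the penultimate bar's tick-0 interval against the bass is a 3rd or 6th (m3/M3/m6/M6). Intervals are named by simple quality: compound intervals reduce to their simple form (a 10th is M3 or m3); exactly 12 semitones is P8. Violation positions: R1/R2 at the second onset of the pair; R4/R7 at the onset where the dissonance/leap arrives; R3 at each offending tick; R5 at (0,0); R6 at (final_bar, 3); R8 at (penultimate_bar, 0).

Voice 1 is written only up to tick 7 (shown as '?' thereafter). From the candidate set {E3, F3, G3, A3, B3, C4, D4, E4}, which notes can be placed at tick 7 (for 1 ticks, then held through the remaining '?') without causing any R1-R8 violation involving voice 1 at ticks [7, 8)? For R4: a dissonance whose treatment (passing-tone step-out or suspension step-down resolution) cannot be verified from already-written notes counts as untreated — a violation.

E3: legal
F3: violates R4
G3: legal
A3: violates R4
B3: legal
C4: legal
D4: violates R4
E4: legal

{B3, C4, E3, E4, G3}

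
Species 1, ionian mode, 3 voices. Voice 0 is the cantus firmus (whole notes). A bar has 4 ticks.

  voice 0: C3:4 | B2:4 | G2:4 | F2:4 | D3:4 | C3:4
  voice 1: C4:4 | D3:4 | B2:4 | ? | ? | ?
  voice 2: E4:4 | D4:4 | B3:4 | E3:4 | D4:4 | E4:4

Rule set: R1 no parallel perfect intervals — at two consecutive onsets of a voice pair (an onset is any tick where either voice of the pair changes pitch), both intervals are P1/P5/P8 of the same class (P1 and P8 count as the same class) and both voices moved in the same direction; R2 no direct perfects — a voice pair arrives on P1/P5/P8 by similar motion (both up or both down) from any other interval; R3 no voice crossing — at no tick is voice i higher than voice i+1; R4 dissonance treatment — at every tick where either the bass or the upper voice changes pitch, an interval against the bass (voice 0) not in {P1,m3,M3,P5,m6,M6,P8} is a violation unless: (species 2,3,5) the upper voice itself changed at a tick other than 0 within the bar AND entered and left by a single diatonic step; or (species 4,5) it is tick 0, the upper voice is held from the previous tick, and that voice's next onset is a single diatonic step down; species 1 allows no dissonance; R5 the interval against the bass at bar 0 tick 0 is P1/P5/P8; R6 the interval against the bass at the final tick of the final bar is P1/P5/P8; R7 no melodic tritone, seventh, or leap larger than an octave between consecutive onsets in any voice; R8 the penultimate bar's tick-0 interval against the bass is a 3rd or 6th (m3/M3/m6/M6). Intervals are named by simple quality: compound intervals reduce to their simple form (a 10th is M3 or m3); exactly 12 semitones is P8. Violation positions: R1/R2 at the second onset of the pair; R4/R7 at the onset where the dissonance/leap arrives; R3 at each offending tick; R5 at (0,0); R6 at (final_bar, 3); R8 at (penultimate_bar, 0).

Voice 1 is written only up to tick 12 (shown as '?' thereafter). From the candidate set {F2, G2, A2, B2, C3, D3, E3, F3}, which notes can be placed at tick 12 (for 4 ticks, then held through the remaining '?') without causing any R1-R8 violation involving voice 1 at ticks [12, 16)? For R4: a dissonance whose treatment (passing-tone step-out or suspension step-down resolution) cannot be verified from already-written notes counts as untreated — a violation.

F2: violates R2,R7
G2: violates R4
A2: violates R2
B2: violates R4
C3: legal
D3: legal
E3: violates R4
F3: violates R3,R7

{C3, D3}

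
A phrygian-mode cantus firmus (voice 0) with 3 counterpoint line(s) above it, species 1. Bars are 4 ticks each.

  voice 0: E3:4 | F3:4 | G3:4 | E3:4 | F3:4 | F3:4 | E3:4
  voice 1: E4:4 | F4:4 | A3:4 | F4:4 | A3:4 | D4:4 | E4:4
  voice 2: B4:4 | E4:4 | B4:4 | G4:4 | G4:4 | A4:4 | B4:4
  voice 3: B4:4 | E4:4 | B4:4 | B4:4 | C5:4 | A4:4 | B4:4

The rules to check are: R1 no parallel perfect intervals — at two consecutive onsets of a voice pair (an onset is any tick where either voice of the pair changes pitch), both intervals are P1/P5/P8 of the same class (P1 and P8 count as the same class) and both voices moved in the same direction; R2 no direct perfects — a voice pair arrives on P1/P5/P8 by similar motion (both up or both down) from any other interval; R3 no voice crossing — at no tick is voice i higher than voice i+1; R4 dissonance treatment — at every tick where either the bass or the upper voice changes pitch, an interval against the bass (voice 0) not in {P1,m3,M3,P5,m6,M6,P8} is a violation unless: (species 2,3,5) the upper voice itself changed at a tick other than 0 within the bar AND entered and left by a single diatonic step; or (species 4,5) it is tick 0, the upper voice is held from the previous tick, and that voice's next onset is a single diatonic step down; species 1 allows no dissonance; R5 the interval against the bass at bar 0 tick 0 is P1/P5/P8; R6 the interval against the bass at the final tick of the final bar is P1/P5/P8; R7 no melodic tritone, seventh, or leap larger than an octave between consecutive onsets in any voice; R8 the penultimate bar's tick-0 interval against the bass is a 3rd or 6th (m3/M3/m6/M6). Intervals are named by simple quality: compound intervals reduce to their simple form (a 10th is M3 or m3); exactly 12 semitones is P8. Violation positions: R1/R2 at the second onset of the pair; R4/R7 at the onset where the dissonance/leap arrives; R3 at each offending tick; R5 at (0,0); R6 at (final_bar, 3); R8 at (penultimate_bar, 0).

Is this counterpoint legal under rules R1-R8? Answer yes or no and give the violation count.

bar 0: v0=E3 v1=E4 v2=B4 v3=B4 (P5)
bar 1: v0=F3 v1=F4 v2=E4 v3=E4 (M7)
bar 2: v0=G3 v1=A3 v2=B4 v3=B4 (M3)
bar 3: v0=E3 v1=F4 v2=G4 v3=B4 (P5)
bar 4: v0=F3 v1=A3 v2=G4 v3=C5 (P5)
bar 5: v0=F3 v1=D4 v2=A4 v3=A4 (M3)
bar 6: v0=E3 v1=E4 v2=B4 v3=B4 (P5)
  R1 @ bar1.0: E3/E4 P8 -> F3/F4 P8 similar
  R1 @ bar1.0: B4/B4 P1 -> E4/E4 P1 similar
  R3 @ bar1.0: F4 above E4
  R4 @ bar1.0: F3/E4 M7 untreated
  R4 @ bar1.0: F3/E4 M7 untreated
  R3 @ bar1.1: F4 above E4
  R3 @ bar1.2: F4 above E4
  R3 @ bar1.3: F4 above E4
  R1 @ bar2.0: E4/E4 P1 -> B4/B4 P1 similar
  R4 @ bar2.0: G3/A3 M2 untreated
  R4 @ bar3.0: E3/F4 m2 untreated
  R1 @ bar4.0: E3/B4 P5 -> F3/C5 P5 similar
  R4 @ bar4.0: F3/G4 M2 untreated
  R2 @ bar5.0: A3/G4 m7 -> D4/A4 P5 similar
  R1 @ bar6.0: D4/A4 P5 -> E4/B4 P5 similar
  R1 @ bar6.0: D4/A4 P5 -> E4/B4 P5 similar
  R1 @ bar6.0: A4/A4 P1 -> B4/B4 P1 similar

No (17 violations)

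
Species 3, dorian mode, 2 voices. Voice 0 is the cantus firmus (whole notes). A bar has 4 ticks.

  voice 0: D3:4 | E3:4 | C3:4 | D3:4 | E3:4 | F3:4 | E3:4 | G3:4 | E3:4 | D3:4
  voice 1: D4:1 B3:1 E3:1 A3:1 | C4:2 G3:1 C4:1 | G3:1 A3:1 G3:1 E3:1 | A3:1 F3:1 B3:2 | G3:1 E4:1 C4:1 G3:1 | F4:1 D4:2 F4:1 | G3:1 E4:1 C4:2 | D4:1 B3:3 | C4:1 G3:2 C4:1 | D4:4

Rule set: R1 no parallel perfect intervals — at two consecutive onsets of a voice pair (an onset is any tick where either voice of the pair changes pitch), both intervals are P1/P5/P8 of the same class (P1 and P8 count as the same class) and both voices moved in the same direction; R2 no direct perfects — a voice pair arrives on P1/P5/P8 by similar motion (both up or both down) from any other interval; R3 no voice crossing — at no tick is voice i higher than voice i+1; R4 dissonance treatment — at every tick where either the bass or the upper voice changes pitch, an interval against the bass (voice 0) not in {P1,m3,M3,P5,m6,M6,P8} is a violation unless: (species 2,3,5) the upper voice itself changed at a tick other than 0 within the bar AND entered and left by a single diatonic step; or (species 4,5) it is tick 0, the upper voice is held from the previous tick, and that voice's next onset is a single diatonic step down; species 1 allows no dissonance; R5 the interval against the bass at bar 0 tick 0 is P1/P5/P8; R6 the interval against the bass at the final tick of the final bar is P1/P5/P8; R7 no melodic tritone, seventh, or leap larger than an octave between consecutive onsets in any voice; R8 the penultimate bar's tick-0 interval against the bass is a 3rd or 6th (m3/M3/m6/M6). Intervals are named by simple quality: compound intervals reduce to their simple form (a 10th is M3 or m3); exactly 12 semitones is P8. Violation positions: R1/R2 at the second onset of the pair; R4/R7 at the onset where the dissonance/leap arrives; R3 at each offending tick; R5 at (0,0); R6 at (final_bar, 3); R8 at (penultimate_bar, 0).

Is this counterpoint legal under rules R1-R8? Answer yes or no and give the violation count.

bar 0: v0=D3 v1=D4 (P8)
bar 1: v0=E3 v1=C4 (m6)
bar 2: v0=C3 v1=G3 (P5)
bar 3: v0=D3 v1=A3 (P5)
bar 4: v0=E3 v1=G3 (m3)
bar 5: v0=F3 v1=F4 (P8)
bar 6: v0=E3 v1=G3 (m3)
bar 7: v0=G3 v1=D4 (P5)
bar 8: v0=E3 v1=C4 (m6)
bar 9: v0=D3 v1=D4 (P8)
  R4 @ bar0.2: D3/E3 M2 untreated
  R2 @ bar2.0: E3/C4 m6 -> C3/G3 P5 similar
  R2 @ bar3.0: C3/E3 M3 -> D3/A3 P5 similar
  R7 @ bar3.2: F3->B3 leap 6st
  R2 @ bar5.0: E3/G3 m3 -> F3/F4 P8 similar
  R7 @ bar5.0: G3->F4 leap 10st
  R7 @ bar6.0: F4->G3 leap 10st
  R2 @ bar7.0: E3/C4 m6 -> G3/D4 P5 similar

No (8 violations)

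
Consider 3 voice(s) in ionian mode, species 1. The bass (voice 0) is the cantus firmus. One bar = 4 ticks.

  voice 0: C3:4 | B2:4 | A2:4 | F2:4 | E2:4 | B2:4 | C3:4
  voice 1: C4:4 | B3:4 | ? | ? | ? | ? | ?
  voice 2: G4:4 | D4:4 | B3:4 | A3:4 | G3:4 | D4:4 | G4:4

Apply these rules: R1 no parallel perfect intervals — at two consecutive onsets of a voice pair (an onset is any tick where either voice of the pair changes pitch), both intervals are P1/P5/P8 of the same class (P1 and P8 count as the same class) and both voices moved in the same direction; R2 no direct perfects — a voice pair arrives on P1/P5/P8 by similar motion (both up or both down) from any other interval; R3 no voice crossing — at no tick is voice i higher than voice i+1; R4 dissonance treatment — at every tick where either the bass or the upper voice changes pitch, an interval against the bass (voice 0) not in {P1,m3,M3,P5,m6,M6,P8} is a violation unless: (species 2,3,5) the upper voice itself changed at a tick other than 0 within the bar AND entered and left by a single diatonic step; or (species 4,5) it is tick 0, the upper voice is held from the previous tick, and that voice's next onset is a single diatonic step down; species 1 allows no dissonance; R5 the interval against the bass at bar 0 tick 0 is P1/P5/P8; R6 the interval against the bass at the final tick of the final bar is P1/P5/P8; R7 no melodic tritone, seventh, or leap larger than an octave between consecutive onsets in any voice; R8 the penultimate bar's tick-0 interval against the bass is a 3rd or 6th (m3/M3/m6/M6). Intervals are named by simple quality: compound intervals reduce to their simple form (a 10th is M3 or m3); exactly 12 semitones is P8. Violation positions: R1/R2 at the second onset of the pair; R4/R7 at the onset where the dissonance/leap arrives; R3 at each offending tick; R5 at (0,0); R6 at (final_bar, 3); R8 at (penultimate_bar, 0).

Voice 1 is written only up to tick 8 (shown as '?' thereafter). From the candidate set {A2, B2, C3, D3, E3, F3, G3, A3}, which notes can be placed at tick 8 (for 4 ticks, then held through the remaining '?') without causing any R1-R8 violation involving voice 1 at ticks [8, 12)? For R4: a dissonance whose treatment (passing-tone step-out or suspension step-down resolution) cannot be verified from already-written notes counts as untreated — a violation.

{}

A2: violates R1,R7
B2: violates R2,R4
C3: violates R7
D3: violates R4
E3: violates R2
F3: violates R7
G3: violates R4
A3: violates R1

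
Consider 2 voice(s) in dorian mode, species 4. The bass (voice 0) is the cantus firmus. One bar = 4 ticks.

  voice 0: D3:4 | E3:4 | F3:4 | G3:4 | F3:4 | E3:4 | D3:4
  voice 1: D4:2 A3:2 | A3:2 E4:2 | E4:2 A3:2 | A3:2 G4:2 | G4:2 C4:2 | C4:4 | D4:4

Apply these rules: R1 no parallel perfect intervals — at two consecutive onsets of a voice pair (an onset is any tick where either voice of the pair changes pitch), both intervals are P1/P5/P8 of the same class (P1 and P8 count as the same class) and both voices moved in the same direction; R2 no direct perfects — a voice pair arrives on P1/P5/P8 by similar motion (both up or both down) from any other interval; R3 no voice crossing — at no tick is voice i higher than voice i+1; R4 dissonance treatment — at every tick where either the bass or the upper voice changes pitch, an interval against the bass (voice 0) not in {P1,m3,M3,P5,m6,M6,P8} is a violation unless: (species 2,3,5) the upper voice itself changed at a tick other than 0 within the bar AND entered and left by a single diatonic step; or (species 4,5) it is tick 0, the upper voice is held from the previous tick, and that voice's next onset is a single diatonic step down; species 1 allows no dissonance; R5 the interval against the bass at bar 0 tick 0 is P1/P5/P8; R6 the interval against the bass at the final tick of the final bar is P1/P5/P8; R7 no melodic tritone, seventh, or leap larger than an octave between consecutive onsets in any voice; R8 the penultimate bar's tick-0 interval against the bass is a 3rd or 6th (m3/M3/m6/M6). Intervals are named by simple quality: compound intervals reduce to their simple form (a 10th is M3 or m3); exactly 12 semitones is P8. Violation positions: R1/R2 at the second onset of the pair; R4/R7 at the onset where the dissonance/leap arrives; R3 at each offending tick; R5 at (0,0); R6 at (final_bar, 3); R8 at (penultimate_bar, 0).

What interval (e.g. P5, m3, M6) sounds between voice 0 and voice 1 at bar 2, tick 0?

M7

voice 0=F3 voice 1=E4 -> M7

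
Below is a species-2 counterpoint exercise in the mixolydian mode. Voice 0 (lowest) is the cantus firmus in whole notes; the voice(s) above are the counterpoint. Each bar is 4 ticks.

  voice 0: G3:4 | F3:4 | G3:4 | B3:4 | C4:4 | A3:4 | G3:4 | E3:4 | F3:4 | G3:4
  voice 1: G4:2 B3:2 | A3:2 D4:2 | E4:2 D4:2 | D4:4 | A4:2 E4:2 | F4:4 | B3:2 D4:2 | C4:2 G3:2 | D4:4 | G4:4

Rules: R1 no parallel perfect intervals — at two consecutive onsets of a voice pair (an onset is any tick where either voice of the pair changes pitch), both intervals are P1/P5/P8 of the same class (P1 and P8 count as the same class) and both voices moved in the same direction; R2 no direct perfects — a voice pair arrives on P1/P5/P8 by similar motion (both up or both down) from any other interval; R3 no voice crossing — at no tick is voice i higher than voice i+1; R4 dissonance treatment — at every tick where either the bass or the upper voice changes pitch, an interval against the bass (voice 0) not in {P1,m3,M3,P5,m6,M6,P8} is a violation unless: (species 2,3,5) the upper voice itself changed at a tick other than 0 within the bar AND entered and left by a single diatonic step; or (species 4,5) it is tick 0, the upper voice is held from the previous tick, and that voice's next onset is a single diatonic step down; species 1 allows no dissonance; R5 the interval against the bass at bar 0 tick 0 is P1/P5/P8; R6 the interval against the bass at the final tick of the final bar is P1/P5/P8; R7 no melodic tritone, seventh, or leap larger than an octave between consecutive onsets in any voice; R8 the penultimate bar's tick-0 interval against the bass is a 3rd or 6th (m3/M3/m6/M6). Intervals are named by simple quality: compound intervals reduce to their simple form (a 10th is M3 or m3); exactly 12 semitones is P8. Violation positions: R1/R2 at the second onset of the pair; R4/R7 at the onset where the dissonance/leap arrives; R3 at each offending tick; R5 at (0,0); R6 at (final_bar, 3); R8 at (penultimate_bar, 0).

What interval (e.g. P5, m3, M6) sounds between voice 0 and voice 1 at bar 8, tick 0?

M6

voice 0=F3 voice 1=D4 -> M6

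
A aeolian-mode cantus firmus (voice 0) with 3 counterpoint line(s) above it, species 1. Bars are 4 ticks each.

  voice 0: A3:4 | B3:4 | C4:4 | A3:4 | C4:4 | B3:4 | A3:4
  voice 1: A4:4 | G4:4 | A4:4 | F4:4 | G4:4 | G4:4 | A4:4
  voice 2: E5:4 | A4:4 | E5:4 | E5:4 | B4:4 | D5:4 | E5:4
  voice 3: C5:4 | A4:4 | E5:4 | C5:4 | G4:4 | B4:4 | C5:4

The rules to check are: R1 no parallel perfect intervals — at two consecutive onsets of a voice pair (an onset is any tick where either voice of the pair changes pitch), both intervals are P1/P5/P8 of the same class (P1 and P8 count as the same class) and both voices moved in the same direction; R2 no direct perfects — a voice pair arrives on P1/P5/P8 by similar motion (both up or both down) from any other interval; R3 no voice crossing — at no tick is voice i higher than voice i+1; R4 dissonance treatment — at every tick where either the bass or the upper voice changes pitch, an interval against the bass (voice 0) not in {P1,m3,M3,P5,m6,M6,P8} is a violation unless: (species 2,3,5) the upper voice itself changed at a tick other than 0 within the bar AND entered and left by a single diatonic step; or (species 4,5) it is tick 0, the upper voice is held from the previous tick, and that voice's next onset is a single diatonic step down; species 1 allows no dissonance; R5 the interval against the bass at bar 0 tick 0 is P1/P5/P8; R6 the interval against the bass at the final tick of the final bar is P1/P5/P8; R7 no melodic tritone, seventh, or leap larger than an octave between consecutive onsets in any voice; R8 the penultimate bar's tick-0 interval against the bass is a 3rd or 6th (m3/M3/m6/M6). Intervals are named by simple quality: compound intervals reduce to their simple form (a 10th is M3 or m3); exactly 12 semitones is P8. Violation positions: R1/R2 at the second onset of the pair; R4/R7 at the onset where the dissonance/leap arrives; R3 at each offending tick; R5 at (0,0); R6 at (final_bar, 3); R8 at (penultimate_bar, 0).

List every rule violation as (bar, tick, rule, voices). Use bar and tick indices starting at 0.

(0, 0, R3, (2, 3))
(0, 0, R5, (0, 3))
(0, 1, R3, (2, 3))
(0, 2, R3, (2, 3))
(0, 3, R3, (2, 3))
(1, 0, R2, (2, 3))
(1, 0, R4, (0, 2))
(1, 0, R4, (0, 3))
(2, 0, R1, (2, 3))
(2, 0, R2, (1, 2))
(2, 0, R2, (1, 3))
(3, 0, R1, (1, 3))
(3, 0, R3, (2, 3))
(3, 1, R3, (2, 3))
(3, 2, R3, (2, 3))
(3, 3, R3, (2, 3))
(4, 0, R2, (0, 1))
(4, 0, R3, (2, 3))
(4, 0, R4, (0, 2))
(4, 1, R3, (2, 3))
(4, 2, R3, (2, 3))
(4, 3, R3, (2, 3))
(5, 0, R3, (2, 3))
(5, 0, R8, (0, 3))
(5, 1, R3, (2, 3))
(5, 2, R3, (2, 3))
(5, 3, R3, (2, 3))
(6, 0, R1, (1, 2))
(6, 0, R3, (2, 3))
(6, 1, R3, (2, 3))
(6, 2, R3, (2, 3))
(6, 3, R3, (2, 3))
(6, 3, R6, (0, 3))

bar 0: v0=A3 v1=A4 v2=E5 v3=C5 downbeat m3
bar 1: v0=B3 v1=G4 v2=A4 v3=A4 downbeat m7
bar 2: v0=C4 v1=A4 v2=E5 v3=E5 downbeat M3
bar 3: v0=A3 v1=F4 v2=E5 v3=C5 downbeat m3
bar 4: v0=C4 v1=G4 v2=B4 v3=G4 downbeat P5
bar 5: v0=B3 v1=G4 v2=D5 v3=B4 downbeat P8
bar 6: v0=A3 v1=A4 v2=E5 v3=C5 downbeat m3
  -> R3 @ bar 0 tick 0 v(2, 3): E5 above C5
  -> R5 @ bar 0 tick 0 v(0, 3): opens on m3
  -> R3 @ bar 0 tick 1 v(2, 3): E5 above C5
  -> R3 @ bar 0 tick 2 v(2, 3): E5 above C5
  -> R3 @ bar 0 tick 3 v(2, 3): E5 above C5
  -> R2 @ bar 1 tick 0 v(2, 3): E5/C5 M3 -> A4/A4 P1 similar
  -> R4 @ bar 1 tick 0 v(0, 2): B3/A4 m7 untreated
  -> R4 @ bar 1 tick 0 v(0, 3): B3/A4 m7 untreated
  -> R1 @ bar 2 tick 0 v(2, 3): A4/A4 P1 -> E5/E5 P1 similar
  -> R2 @ bar 2 tick 0 v(1, 2): G4/A4 M2 -> A4/E5 P5 similar
  -> R2 @ bar 2 tick 0 v(1, 3): G4/A4 M2 -> A4/E5 P5 similar
  -> R1 @ bar 3 tick 0 v(1, 3): A4/E5 P5 -> F4/C5 P5 similar
  -> R3 @ bar 3 tick 0 v(2, 3): E5 above C5
  -> R3 @ bar 3 tick 1 v(2, 3): E5 above C5
  -> R3 @ bar 3 tick 2 v(2, 3): E5 above C5
  -> R3 @ bar 3 tick 3 v(2, 3): E5 above C5
  -> R2 @ bar 4 tick 0 v(0, 1): A3/F4 m6 -> C4/G4 P5 similar
  -> R3 @ bar 4 tick 0 v(2, 3): B4 above G4
  -> R4 @ bar 4 tick 0 v(0, 2): C4/B4 M7 untreated
  -> R3 @ bar 4 tick 1 v(2, 3): B4 above G4
  -> R3 @ bar 4 tick 2 v(2, 3): B4 above G4
  -> R3 @ bar 4 tick 3 v(2, 3): B4 above G4
  -> R3 @ bar 5 tick 0 v(2, 3): D5 above B4
  -> R8 @ bar 5 tick 0 v(0, 3): penult P8 not 3rd/6th
  -> R3 @ bar 5 tick 1 v(2, 3): D5 above B4
  -> R3 @ bar 5 tick 2 v(2, 3): D5 above B4
  -> R3 @ bar 5 tick 3 v(2, 3): D5 above B4
  -> R1 @ bar 6 tick 0 v(1, 2): G4/D5 P5 -> A4/E5 P5 similar
  -> R3 @ bar 6 tick 0 v(2, 3): E5 above C5
  -> R3 @ bar 6 tick 1 v(2, 3): E5 above C5
  -> R3 @ bar 6 tick 2 v(2, 3): E5 above C5
  -> R3 @ bar 6 tick 3 v(2, 3): E5 above C5
  -> R6 @ bar 6 tick 3 v(0, 3): closes on m3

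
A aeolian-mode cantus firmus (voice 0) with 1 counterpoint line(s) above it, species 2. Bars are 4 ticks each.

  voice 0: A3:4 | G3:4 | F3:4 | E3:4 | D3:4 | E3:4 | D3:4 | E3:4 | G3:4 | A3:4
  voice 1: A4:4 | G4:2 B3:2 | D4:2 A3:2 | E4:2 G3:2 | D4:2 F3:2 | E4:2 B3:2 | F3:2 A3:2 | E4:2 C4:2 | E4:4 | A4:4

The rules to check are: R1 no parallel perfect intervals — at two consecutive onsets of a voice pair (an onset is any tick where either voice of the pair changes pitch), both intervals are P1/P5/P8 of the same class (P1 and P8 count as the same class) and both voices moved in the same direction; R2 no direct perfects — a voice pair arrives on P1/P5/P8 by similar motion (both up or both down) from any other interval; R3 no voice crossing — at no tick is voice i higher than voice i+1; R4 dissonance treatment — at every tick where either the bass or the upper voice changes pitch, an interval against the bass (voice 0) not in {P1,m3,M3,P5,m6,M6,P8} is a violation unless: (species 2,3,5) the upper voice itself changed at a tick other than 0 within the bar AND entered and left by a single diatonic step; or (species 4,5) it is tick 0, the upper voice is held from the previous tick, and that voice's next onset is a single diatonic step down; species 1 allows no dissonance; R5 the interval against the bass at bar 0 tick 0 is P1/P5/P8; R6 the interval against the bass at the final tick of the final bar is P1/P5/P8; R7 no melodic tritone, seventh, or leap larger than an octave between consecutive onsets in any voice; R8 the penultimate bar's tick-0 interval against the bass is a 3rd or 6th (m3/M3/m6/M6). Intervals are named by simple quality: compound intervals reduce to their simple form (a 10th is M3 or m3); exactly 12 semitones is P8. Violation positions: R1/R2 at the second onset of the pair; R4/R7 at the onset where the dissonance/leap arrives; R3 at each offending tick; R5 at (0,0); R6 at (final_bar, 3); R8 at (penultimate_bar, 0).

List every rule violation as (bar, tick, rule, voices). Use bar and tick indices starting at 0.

(1, 0, R1, (0, 1))
(5, 0, R2, (0, 1))
(5, 0, R7, (1,))
(6, 0, R7, (1,))
(7, 0, R2, (0, 1))
(9, 0, R2, (0, 1))

bar 0: v0=A3 v1=A4 downbeat P8
bar 1: v0=G3 v1=G4 downbeat P8
bar 2: v0=F3 v1=D4 downbeat M6
bar 3: v0=E3 v1=E4 downbeat P8
bar 4: v0=D3 v1=D4 downbeat P8
bar 5: v0=E3 v1=E4 downbeat P8
bar 6: v0=D3 v1=F3 downbeat m3
bar 7: v0=E3 v1=E4 downbeat P8
bar 8: v0=G3 v1=E4 downbeat M6
bar 9: v0=A3 v1=A4 downbeat P8
  -> R1 @ bar 1 tick 0 v(0, 1): A3/A4 P8 -> G3/G4 P8 similar
  -> R2 @ bar 5 tick 0 v(0, 1): D3/F3 m3 -> E3/E4 P8 similar
  -> R7 @ bar 5 tick 0 v(1,): F3->E4 leap 11st
  -> R7 @ bar 6 tick 0 v(1,): B3->F3 leap 6st
  -> R2 @ bar 7 tick 0 v(0, 1): D3/A3 P5 -> E3/E4 P8 similar
  -> R2 @ bar 9 tick 0 v(0, 1): G3/E4 M6 -> A3/A4 P8 similar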